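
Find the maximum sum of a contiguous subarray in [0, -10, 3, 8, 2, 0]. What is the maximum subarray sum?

Using Kadane's algorithm on [0, -10, 3, 8, 2, 0]:

Scanning through the array:
Position 1 (value -10): max_ending_here = -10, max_so_far = 0
Position 2 (value 3): max_ending_here = 3, max_so_far = 3
Position 3 (value 8): max_ending_here = 11, max_so_far = 11
Position 4 (value 2): max_ending_here = 13, max_so_far = 13
Position 5 (value 0): max_ending_here = 13, max_so_far = 13

Maximum subarray: [3, 8, 2]
Maximum sum: 13

The maximum subarray is [3, 8, 2] with sum 13. This subarray runs from index 2 to index 4.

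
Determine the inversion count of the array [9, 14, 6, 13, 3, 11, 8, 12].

Finding inversions in [9, 14, 6, 13, 3, 11, 8, 12]:

(0, 2): arr[0]=9 > arr[2]=6
(0, 4): arr[0]=9 > arr[4]=3
(0, 6): arr[0]=9 > arr[6]=8
(1, 2): arr[1]=14 > arr[2]=6
(1, 3): arr[1]=14 > arr[3]=13
(1, 4): arr[1]=14 > arr[4]=3
(1, 5): arr[1]=14 > arr[5]=11
(1, 6): arr[1]=14 > arr[6]=8
(1, 7): arr[1]=14 > arr[7]=12
(2, 4): arr[2]=6 > arr[4]=3
(3, 4): arr[3]=13 > arr[4]=3
(3, 5): arr[3]=13 > arr[5]=11
(3, 6): arr[3]=13 > arr[6]=8
(3, 7): arr[3]=13 > arr[7]=12
(5, 6): arr[5]=11 > arr[6]=8

Total inversions: 15

The array has 15 inversion(s): (0,2), (0,4), (0,6), (1,2), (1,3), (1,4), (1,5), (1,6), (1,7), (2,4), (3,4), (3,5), (3,6), (3,7), (5,6). Each pair (i,j) satisfies i < j and arr[i] > arr[j].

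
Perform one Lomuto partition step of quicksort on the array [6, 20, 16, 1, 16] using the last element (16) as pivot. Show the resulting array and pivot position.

Lomuto partition with pivot = 16:

Initial array: [6, 20, 16, 1, 16]

arr[0]=6 <= 16: swap with position 0, array becomes [6, 20, 16, 1, 16]
arr[1]=20 > 16: no swap
arr[2]=16 <= 16: swap with position 1, array becomes [6, 16, 20, 1, 16]
arr[3]=1 <= 16: swap with position 2, array becomes [6, 16, 1, 20, 16]

Place pivot at position 3: [6, 16, 1, 16, 20]
Pivot position: 3

After partitioning with pivot 16, the array becomes [6, 16, 1, 16, 20]. The pivot is placed at index 3. All elements to the left of the pivot are <= 16, and all elements to the right are > 16.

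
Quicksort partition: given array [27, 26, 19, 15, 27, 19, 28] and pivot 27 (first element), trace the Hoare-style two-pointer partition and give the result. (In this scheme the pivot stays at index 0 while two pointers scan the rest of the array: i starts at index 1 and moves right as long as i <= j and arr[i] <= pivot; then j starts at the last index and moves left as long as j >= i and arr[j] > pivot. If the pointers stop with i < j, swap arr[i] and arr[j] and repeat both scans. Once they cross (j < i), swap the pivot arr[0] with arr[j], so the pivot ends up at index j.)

Hoare-style two-pointer partition with pivot = 27:

Initial array: [27, 26, 19, 15, 27, 19, 28]

Pointers start at i = 1, j = 6.
i ends at 6, j ends at 5: the pointers have crossed (j < i), so scanning stops.

Swap pivot arr[0] with arr[5] to place pivot at position 5: [19, 26, 19, 15, 27, 27, 28]
Pivot position: 5

After partitioning with pivot 27, the array becomes [19, 26, 19, 15, 27, 27, 28]. The pivot is placed at index 5. All elements to the left of the pivot are <= 27, and all elements to the right are > 27.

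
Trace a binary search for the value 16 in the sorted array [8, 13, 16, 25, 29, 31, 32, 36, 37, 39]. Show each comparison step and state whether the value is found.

Binary search for 16 in [8, 13, 16, 25, 29, 31, 32, 36, 37, 39]:

lo=0, hi=9, mid=4, arr[mid]=29 -> 29 > 16, search left half
lo=0, hi=3, mid=1, arr[mid]=13 -> 13 < 16, search right half
lo=2, hi=3, mid=2, arr[mid]=16 -> Found target at index 2!

Binary search finds 16 at index 2 after 3 comparisons. The search repeatedly halves the search space by comparing with the middle element.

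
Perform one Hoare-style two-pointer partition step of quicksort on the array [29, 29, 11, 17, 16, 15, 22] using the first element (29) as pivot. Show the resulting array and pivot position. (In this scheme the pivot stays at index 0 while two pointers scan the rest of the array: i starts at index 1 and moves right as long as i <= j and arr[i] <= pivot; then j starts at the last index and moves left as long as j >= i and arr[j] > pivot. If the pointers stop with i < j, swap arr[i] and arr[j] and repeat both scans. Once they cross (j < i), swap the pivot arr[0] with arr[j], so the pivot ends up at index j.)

Hoare-style two-pointer partition with pivot = 29:

Initial array: [29, 29, 11, 17, 16, 15, 22]

Pointers start at i = 1, j = 6.
i ends at 7, j ends at 6: the pointers have crossed (j < i), so scanning stops.

Swap pivot arr[0] with arr[6] to place pivot at position 6: [22, 29, 11, 17, 16, 15, 29]
Pivot position: 6

After partitioning with pivot 29, the array becomes [22, 29, 11, 17, 16, 15, 29]. The pivot is placed at index 6. All elements to the left of the pivot are <= 29, and all elements to the right are > 29.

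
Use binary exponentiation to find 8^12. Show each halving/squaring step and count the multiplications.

Computing 8^12 by squaring (build up from 8^1; each line after the first costs one multiplication):

8^1 = 8
8^2 = (8^1)^2 = 8^2 = 64
8^3 = 8 * 8^2 = 8 * 64 = 512
8^6 = (8^3)^2 = 512^2 = 262144
8^12 = (8^6)^2 = 262144^2 = 68719476736

Result: 68719476736
Multiplications needed: 4 (4 lines after 8^1)

8^12 = 68719476736. Using exponentiation by squaring, this requires 4 multiplications. The key idea: if the exponent is even, square the half-power; if odd, multiply by the base once.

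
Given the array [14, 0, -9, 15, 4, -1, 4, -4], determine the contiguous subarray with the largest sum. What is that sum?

Using Kadane's algorithm on [14, 0, -9, 15, 4, -1, 4, -4]:

Scanning through the array:
Position 1 (value 0): max_ending_here = 14, max_so_far = 14
Position 2 (value -9): max_ending_here = 5, max_so_far = 14
Position 3 (value 15): max_ending_here = 20, max_so_far = 20
Position 4 (value 4): max_ending_here = 24, max_so_far = 24
Position 5 (value -1): max_ending_here = 23, max_so_far = 24
Position 6 (value 4): max_ending_here = 27, max_so_far = 27
Position 7 (value -4): max_ending_here = 23, max_so_far = 27

Maximum subarray: [14, 0, -9, 15, 4, -1, 4]
Maximum sum: 27

The maximum subarray is [14, 0, -9, 15, 4, -1, 4] with sum 27. This subarray runs from index 0 to index 6.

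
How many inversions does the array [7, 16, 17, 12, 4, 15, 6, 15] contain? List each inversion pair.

Finding inversions in [7, 16, 17, 12, 4, 15, 6, 15]:

(0, 4): arr[0]=7 > arr[4]=4
(0, 6): arr[0]=7 > arr[6]=6
(1, 3): arr[1]=16 > arr[3]=12
(1, 4): arr[1]=16 > arr[4]=4
(1, 5): arr[1]=16 > arr[5]=15
(1, 6): arr[1]=16 > arr[6]=6
(1, 7): arr[1]=16 > arr[7]=15
(2, 3): arr[2]=17 > arr[3]=12
(2, 4): arr[2]=17 > arr[4]=4
(2, 5): arr[2]=17 > arr[5]=15
(2, 6): arr[2]=17 > arr[6]=6
(2, 7): arr[2]=17 > arr[7]=15
(3, 4): arr[3]=12 > arr[4]=4
(3, 6): arr[3]=12 > arr[6]=6
(5, 6): arr[5]=15 > arr[6]=6

Total inversions: 15

The array has 15 inversion(s): (0,4), (0,6), (1,3), (1,4), (1,5), (1,6), (1,7), (2,3), (2,4), (2,5), (2,6), (2,7), (3,4), (3,6), (5,6). Each pair (i,j) satisfies i < j and arr[i] > arr[j].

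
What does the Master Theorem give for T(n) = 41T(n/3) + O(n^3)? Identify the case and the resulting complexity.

Master Theorem for T(n) = 41T(n/3) + O(n^3):

a = 41, b = 3, c = 3
log_b(a) = log_3(41) = 3.3802

Case 1: c = 3 < log_3(41) = 3.3802
T(n) = O(n^(log_3 41))

For T(n) = 41T(n/3) + O(n^3): log_3(41) = 3.3802. This is Case 1 of the Master Theorem (c < log_b(a), work dominated by leaves), giving O(n^(log_3 41)).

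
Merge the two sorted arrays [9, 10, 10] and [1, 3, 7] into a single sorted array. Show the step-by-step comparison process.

Merging process:

Compare 9 vs 1: take 1 from right. Merged: [1]
Compare 9 vs 3: take 3 from right. Merged: [1, 3]
Compare 9 vs 7: take 7 from right. Merged: [1, 3, 7]
Append remaining from left: [9, 10, 10]. Merged: [1, 3, 7, 9, 10, 10]

Final merged array: [1, 3, 7, 9, 10, 10]
Total comparisons: 3

The merged array is [1, 3, 7, 9, 10, 10], requiring 3 comparisons. The merge step runs in O(n) time where n is the total number of elements.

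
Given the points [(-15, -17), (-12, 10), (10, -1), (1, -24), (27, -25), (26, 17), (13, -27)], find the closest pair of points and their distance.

Computing all pairwise distances among 7 points:

d((-15, -17), (-12, 10)) = 27.1662
d((-15, -17), (10, -1)) = 29.6816
d((-15, -17), (1, -24)) = 17.4642
d((-15, -17), (27, -25)) = 42.7551
d((-15, -17), (26, 17)) = 53.2635
d((-15, -17), (13, -27)) = 29.7321
d((-12, 10), (10, -1)) = 24.5967
d((-12, 10), (1, -24)) = 36.4005
d((-12, 10), (27, -25)) = 52.4023
d((-12, 10), (26, 17)) = 38.6394
d((-12, 10), (13, -27)) = 44.6542
d((10, -1), (1, -24)) = 24.6982
d((10, -1), (27, -25)) = 29.4109
d((10, -1), (26, 17)) = 24.0832
d((10, -1), (13, -27)) = 26.1725
d((1, -24), (27, -25)) = 26.0192
d((1, -24), (26, 17)) = 48.0208
d((1, -24), (13, -27)) = 12.3693 <-- minimum
d((27, -25), (26, 17)) = 42.0119
d((27, -25), (13, -27)) = 14.1421
d((26, 17), (13, -27)) = 45.8803

Closest pair: (1, -24) and (13, -27) with distance 12.3693

The closest pair is (1, -24) and (13, -27) with Euclidean distance 12.3693. For 7 points, brute-force pairwise comparison is shown above. For large n, the divide-and-conquer algorithm (sort by x, recurse on halves, check the dividing strip) achieves O(n log n).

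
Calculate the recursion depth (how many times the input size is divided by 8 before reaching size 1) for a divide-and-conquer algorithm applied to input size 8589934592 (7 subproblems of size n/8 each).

For divide and conquer with division factor 8:

Problem sizes at each level:
Level 0: 8589934592
Level 1: 1073741824
Level 2: 134217728
Level 3: 16777216
Level 4: 2097152
Level 5: 262144
Level 6: 32768
Level 7: 4096
Level 8: 512
Level 9: 64
Level 10: 8
Level 11: 1

The root is level 0 and the size-1 base case is level 11 (the tree spans levels 0 through 11, i.e. 12 levels counting the root), so the depth is the number of divisions: log_8(8589934592) = 11

The recursion tree depth is log_8(8589934592) = 11. At each level, the problem size is divided by 8, so it takes 11 divisions to reduce to a base case of size 1. The algorithm makes 7 recursive calls at each level.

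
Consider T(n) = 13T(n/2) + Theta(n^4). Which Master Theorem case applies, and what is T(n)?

Master Theorem for T(n) = 13T(n/2) + O(n^4):

a = 13, b = 2, c = 4
log_b(a) = log_2(13) = 3.7004

Case 3: c = 4 > log_2(13) = 3.7004
T(n) = O(n^4) = O(n^4)

For T(n) = 13T(n/2) + O(n^4): log_2(13) = 3.7004. This is Case 3 of the Master Theorem (c > log_b(a), work dominated by root), giving O(n^4).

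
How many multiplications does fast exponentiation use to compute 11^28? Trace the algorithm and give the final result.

Computing 11^28 by squaring (build up from 11^1; each line after the first costs one multiplication):

11^1 = 11
11^2 = (11^1)^2 = 11^2 = 121
11^3 = 11 * 11^2 = 11 * 121 = 1331
11^6 = (11^3)^2 = 1331^2 = 1771561
11^7 = 11 * 11^6 = 11 * 1771561 = 19487171
11^14 = (11^7)^2 = 19487171^2 = 379749833583241
11^28 = (11^14)^2 = 379749833583241^2 = 144209936106499234037676064081

Result: 144209936106499234037676064081
Multiplications needed: 6 (6 lines after 11^1)

11^28 = 144209936106499234037676064081. Using exponentiation by squaring, this requires 6 multiplications. The key idea: if the exponent is even, square the half-power; if odd, multiply by the base once.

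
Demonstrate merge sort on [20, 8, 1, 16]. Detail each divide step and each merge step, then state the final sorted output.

Merge sort trace:

Split: [20, 8, 1, 16] -> [20, 8] and [1, 16]
  Split: [20, 8] -> [20] and [8]
  Merge: [20] + [8] -> [8, 20]
  Split: [1, 16] -> [1] and [16]
  Merge: [1] + [16] -> [1, 16]
Merge: [8, 20] + [1, 16] -> [1, 8, 16, 20]

Final sorted array: [1, 8, 16, 20]

The merge sort proceeds by recursively splitting the array and merging sorted halves.
After all merges, the sorted array is [1, 8, 16, 20].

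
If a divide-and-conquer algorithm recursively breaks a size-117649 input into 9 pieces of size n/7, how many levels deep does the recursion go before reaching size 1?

For divide and conquer with division factor 7:

Problem sizes at each level:
Level 0: 117649
Level 1: 16807
Level 2: 2401
Level 3: 343
Level 4: 49
Level 5: 7
Level 6: 1

The root is level 0 and the size-1 base case is level 6 (the tree spans levels 0 through 6, i.e. 7 levels counting the root), so the depth is the number of divisions: log_7(117649) = 6

The recursion tree depth is log_7(117649) = 6. At each level, the problem size is divided by 7, so it takes 6 divisions to reduce to a base case of size 1. The algorithm makes 9 recursive calls at each level.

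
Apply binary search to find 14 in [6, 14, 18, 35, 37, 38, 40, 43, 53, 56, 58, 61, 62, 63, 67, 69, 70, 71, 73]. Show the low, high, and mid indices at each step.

Binary search for 14 in [6, 14, 18, 35, 37, 38, 40, 43, 53, 56, 58, 61, 62, 63, 67, 69, 70, 71, 73]:

lo=0, hi=18, mid=9, arr[mid]=56 -> 56 > 14, search left half
lo=0, hi=8, mid=4, arr[mid]=37 -> 37 > 14, search left half
lo=0, hi=3, mid=1, arr[mid]=14 -> Found target at index 1!

Binary search finds 14 at index 1 after 3 comparisons. The search repeatedly halves the search space by comparing with the middle element.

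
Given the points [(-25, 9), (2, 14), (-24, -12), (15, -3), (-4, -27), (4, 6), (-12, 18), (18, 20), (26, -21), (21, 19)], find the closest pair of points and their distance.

Computing all pairwise distances among 10 points:

d((-25, 9), (2, 14)) = 27.4591
d((-25, 9), (-24, -12)) = 21.0238
d((-25, 9), (15, -3)) = 41.7612
d((-25, 9), (-4, -27)) = 41.6773
d((-25, 9), (4, 6)) = 29.1548
d((-25, 9), (-12, 18)) = 15.8114
d((-25, 9), (18, 20)) = 44.3847
d((-25, 9), (26, -21)) = 59.1692
d((-25, 9), (21, 19)) = 47.0744
d((2, 14), (-24, -12)) = 36.7696
d((2, 14), (15, -3)) = 21.4009
d((2, 14), (-4, -27)) = 41.4367
d((2, 14), (4, 6)) = 8.2462
d((2, 14), (-12, 18)) = 14.5602
d((2, 14), (18, 20)) = 17.088
d((2, 14), (26, -21)) = 42.4382
d((2, 14), (21, 19)) = 19.6469
d((-24, -12), (15, -3)) = 40.025
d((-24, -12), (-4, -27)) = 25.0
d((-24, -12), (4, 6)) = 33.2866
d((-24, -12), (-12, 18)) = 32.311
d((-24, -12), (18, 20)) = 52.8015
d((-24, -12), (26, -21)) = 50.8035
d((-24, -12), (21, 19)) = 54.6443
d((15, -3), (-4, -27)) = 30.6105
d((15, -3), (4, 6)) = 14.2127
d((15, -3), (-12, 18)) = 34.2053
d((15, -3), (18, 20)) = 23.1948
d((15, -3), (26, -21)) = 21.095
d((15, -3), (21, 19)) = 22.8035
d((-4, -27), (4, 6)) = 33.9559
d((-4, -27), (-12, 18)) = 45.7056
d((-4, -27), (18, 20)) = 51.8941
d((-4, -27), (26, -21)) = 30.5941
d((-4, -27), (21, 19)) = 52.3546
d((4, 6), (-12, 18)) = 20.0
d((4, 6), (18, 20)) = 19.799
d((4, 6), (26, -21)) = 34.8281
d((4, 6), (21, 19)) = 21.4009
d((-12, 18), (18, 20)) = 30.0666
d((-12, 18), (26, -21)) = 54.4518
d((-12, 18), (21, 19)) = 33.0151
d((18, 20), (26, -21)) = 41.7732
d((18, 20), (21, 19)) = 3.1623 <-- minimum
d((26, -21), (21, 19)) = 40.3113

Closest pair: (18, 20) and (21, 19) with distance 3.1623

The closest pair is (18, 20) and (21, 19) with Euclidean distance 3.1623. For 10 points, brute-force pairwise comparison is shown above. For large n, the divide-and-conquer algorithm (sort by x, recurse on halves, check the dividing strip) achieves O(n log n).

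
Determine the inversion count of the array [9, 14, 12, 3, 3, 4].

Finding inversions in [9, 14, 12, 3, 3, 4]:

(0, 3): arr[0]=9 > arr[3]=3
(0, 4): arr[0]=9 > arr[4]=3
(0, 5): arr[0]=9 > arr[5]=4
(1, 2): arr[1]=14 > arr[2]=12
(1, 3): arr[1]=14 > arr[3]=3
(1, 4): arr[1]=14 > arr[4]=3
(1, 5): arr[1]=14 > arr[5]=4
(2, 3): arr[2]=12 > arr[3]=3
(2, 4): arr[2]=12 > arr[4]=3
(2, 5): arr[2]=12 > arr[5]=4

Total inversions: 10

The array has 10 inversion(s): (0,3), (0,4), (0,5), (1,2), (1,3), (1,4), (1,5), (2,3), (2,4), (2,5). Each pair (i,j) satisfies i < j and arr[i] > arr[j].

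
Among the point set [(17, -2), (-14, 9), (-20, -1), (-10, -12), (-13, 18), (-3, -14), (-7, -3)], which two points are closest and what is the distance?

Computing all pairwise distances among 7 points:

d((17, -2), (-14, 9)) = 32.8938
d((17, -2), (-20, -1)) = 37.0135
d((17, -2), (-10, -12)) = 28.7924
d((17, -2), (-13, 18)) = 36.0555
d((17, -2), (-3, -14)) = 23.3238
d((17, -2), (-7, -3)) = 24.0208
d((-14, 9), (-20, -1)) = 11.6619
d((-14, 9), (-10, -12)) = 21.3776
d((-14, 9), (-13, 18)) = 9.0554
d((-14, 9), (-3, -14)) = 25.4951
d((-14, 9), (-7, -3)) = 13.8924
d((-20, -1), (-10, -12)) = 14.8661
d((-20, -1), (-13, 18)) = 20.2485
d((-20, -1), (-3, -14)) = 21.4009
d((-20, -1), (-7, -3)) = 13.1529
d((-10, -12), (-13, 18)) = 30.1496
d((-10, -12), (-3, -14)) = 7.2801 <-- minimum
d((-10, -12), (-7, -3)) = 9.4868
d((-13, 18), (-3, -14)) = 33.5261
d((-13, 18), (-7, -3)) = 21.8403
d((-3, -14), (-7, -3)) = 11.7047

Closest pair: (-10, -12) and (-3, -14) with distance 7.2801

The closest pair is (-10, -12) and (-3, -14) with Euclidean distance 7.2801. For 7 points, brute-force pairwise comparison is shown above. For large n, the divide-and-conquer algorithm (sort by x, recurse on halves, check the dividing strip) achieves O(n log n).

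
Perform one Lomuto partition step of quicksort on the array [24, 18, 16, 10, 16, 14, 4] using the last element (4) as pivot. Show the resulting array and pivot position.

Lomuto partition with pivot = 4:

Initial array: [24, 18, 16, 10, 16, 14, 4]

arr[0]=24 > 4: no swap
arr[1]=18 > 4: no swap
arr[2]=16 > 4: no swap
arr[3]=10 > 4: no swap
arr[4]=16 > 4: no swap
arr[5]=14 > 4: no swap

Place pivot at position 0: [4, 18, 16, 10, 16, 14, 24]
Pivot position: 0

After partitioning with pivot 4, the array becomes [4, 18, 16, 10, 16, 14, 24]. The pivot is placed at index 0. All elements to the left of the pivot are <= 4, and all elements to the right are > 4.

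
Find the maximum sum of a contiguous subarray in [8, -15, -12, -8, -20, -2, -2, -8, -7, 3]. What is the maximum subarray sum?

Using Kadane's algorithm on [8, -15, -12, -8, -20, -2, -2, -8, -7, 3]:

Scanning through the array:
Position 1 (value -15): max_ending_here = -7, max_so_far = 8
Position 2 (value -12): max_ending_here = -12, max_so_far = 8
Position 3 (value -8): max_ending_here = -8, max_so_far = 8
Position 4 (value -20): max_ending_here = -20, max_so_far = 8
Position 5 (value -2): max_ending_here = -2, max_so_far = 8
Position 6 (value -2): max_ending_here = -2, max_so_far = 8
Position 7 (value -8): max_ending_here = -8, max_so_far = 8
Position 8 (value -7): max_ending_here = -7, max_so_far = 8
Position 9 (value 3): max_ending_here = 3, max_so_far = 8

Maximum subarray: [8]
Maximum sum: 8

The maximum subarray is [8] with sum 8. This subarray runs from index 0 to index 0.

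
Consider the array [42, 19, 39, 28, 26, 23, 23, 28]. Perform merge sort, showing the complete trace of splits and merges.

Merge sort trace:

Split: [42, 19, 39, 28, 26, 23, 23, 28] -> [42, 19, 39, 28] and [26, 23, 23, 28]
  Split: [42, 19, 39, 28] -> [42, 19] and [39, 28]
    Split: [42, 19] -> [42] and [19]
    Merge: [42] + [19] -> [19, 42]
    Split: [39, 28] -> [39] and [28]
    Merge: [39] + [28] -> [28, 39]
  Merge: [19, 42] + [28, 39] -> [19, 28, 39, 42]
  Split: [26, 23, 23, 28] -> [26, 23] and [23, 28]
    Split: [26, 23] -> [26] and [23]
    Merge: [26] + [23] -> [23, 26]
    Split: [23, 28] -> [23] and [28]
    Merge: [23] + [28] -> [23, 28]
  Merge: [23, 26] + [23, 28] -> [23, 23, 26, 28]
Merge: [19, 28, 39, 42] + [23, 23, 26, 28] -> [19, 23, 23, 26, 28, 28, 39, 42]

Final sorted array: [19, 23, 23, 26, 28, 28, 39, 42]

The merge sort proceeds by recursively splitting the array and merging sorted halves.
After all merges, the sorted array is [19, 23, 23, 26, 28, 28, 39, 42].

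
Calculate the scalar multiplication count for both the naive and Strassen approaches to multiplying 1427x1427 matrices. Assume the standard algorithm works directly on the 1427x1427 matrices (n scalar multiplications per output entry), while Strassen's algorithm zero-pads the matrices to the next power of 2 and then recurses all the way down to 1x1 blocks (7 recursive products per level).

Matrix multiplication for 1427x1427 matrices:

Strassen's algorithm requires power-of-2 dimensions. Pad 1427x1427 to 2048x2048 (next power of 2).

Standard algorithm: 1427^3 = 2905841483 multiplications
Strassen's algorithm: 7^(log2(2048)) = 7^11 = 1977326743 multiplications
Savings: 2905841483 - 1977326743 = 928514740 multiplications

Standard: 2905841483 multiplications (1427^3). Strassen: 1977326743 multiplications (7^11, after padding to 2048x2048). Strassen reduces 8 recursive multiplications to 7 at each level.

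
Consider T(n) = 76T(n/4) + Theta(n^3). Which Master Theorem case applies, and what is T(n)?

Master Theorem for T(n) = 76T(n/4) + O(n^3):

a = 76, b = 4, c = 3
log_b(a) = log_4(76) = 3.1240

Case 1: c = 3 < log_4(76) = 3.1240
T(n) = O(n^(log_4 76))

For T(n) = 76T(n/4) + O(n^3): log_4(76) = 3.1240. This is Case 1 of the Master Theorem (c < log_b(a), work dominated by leaves), giving O(n^(log_4 76)).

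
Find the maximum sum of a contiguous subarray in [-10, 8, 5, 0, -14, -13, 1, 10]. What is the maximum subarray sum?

Using Kadane's algorithm on [-10, 8, 5, 0, -14, -13, 1, 10]:

Scanning through the array:
Position 1 (value 8): max_ending_here = 8, max_so_far = 8
Position 2 (value 5): max_ending_here = 13, max_so_far = 13
Position 3 (value 0): max_ending_here = 13, max_so_far = 13
Position 4 (value -14): max_ending_here = -1, max_so_far = 13
Position 5 (value -13): max_ending_here = -13, max_so_far = 13
Position 6 (value 1): max_ending_here = 1, max_so_far = 13
Position 7 (value 10): max_ending_here = 11, max_so_far = 13

Maximum subarray: [8, 5]
Maximum sum: 13

The maximum subarray is [8, 5] with sum 13. This subarray runs from index 1 to index 2.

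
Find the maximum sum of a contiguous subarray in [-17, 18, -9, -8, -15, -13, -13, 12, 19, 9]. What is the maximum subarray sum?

Using Kadane's algorithm on [-17, 18, -9, -8, -15, -13, -13, 12, 19, 9]:

Scanning through the array:
Position 1 (value 18): max_ending_here = 18, max_so_far = 18
Position 2 (value -9): max_ending_here = 9, max_so_far = 18
Position 3 (value -8): max_ending_here = 1, max_so_far = 18
Position 4 (value -15): max_ending_here = -14, max_so_far = 18
Position 5 (value -13): max_ending_here = -13, max_so_far = 18
Position 6 (value -13): max_ending_here = -13, max_so_far = 18
Position 7 (value 12): max_ending_here = 12, max_so_far = 18
Position 8 (value 19): max_ending_here = 31, max_so_far = 31
Position 9 (value 9): max_ending_here = 40, max_so_far = 40

Maximum subarray: [12, 19, 9]
Maximum sum: 40

The maximum subarray is [12, 19, 9] with sum 40. This subarray runs from index 7 to index 9.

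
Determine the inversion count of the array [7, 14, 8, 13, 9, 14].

Finding inversions in [7, 14, 8, 13, 9, 14]:

(1, 2): arr[1]=14 > arr[2]=8
(1, 3): arr[1]=14 > arr[3]=13
(1, 4): arr[1]=14 > arr[4]=9
(3, 4): arr[3]=13 > arr[4]=9

Total inversions: 4

The array has 4 inversion(s): (1,2), (1,3), (1,4), (3,4). Each pair (i,j) satisfies i < j and arr[i] > arr[j].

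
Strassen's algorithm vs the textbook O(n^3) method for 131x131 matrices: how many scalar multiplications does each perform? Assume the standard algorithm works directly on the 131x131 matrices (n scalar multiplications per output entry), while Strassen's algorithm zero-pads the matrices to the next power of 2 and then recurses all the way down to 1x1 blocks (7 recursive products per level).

Matrix multiplication for 131x131 matrices:

Strassen's algorithm requires power-of-2 dimensions. Pad 131x131 to 256x256 (next power of 2).

Standard algorithm: 131^3 = 2248091 multiplications
Strassen's algorithm: 7^(log2(256)) = 7^8 = 5764801 multiplications
Difference: 2248091 - 5764801 = -3516710 (Strassen uses MORE here due to padding overhead — for small or just-over-power-of-2 n, padding can outweigh the per-level savings)

Standard: 2248091 multiplications (131^3). Strassen: 5764801 multiplications (7^8, after padding to 256x256). Strassen reduces 8 recursive multiplications to 7 at each level.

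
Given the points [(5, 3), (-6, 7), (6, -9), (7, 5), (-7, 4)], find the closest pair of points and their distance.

Computing all pairwise distances among 5 points:

d((5, 3), (-6, 7)) = 11.7047
d((5, 3), (6, -9)) = 12.0416
d((5, 3), (7, 5)) = 2.8284 <-- minimum
d((5, 3), (-7, 4)) = 12.0416
d((-6, 7), (6, -9)) = 20.0
d((-6, 7), (7, 5)) = 13.1529
d((-6, 7), (-7, 4)) = 3.1623
d((6, -9), (7, 5)) = 14.0357
d((6, -9), (-7, 4)) = 18.3848
d((7, 5), (-7, 4)) = 14.0357

Closest pair: (5, 3) and (7, 5) with distance 2.8284

The closest pair is (5, 3) and (7, 5) with Euclidean distance 2.8284. For 5 points, brute-force pairwise comparison is shown above. For large n, the divide-and-conquer algorithm (sort by x, recurse on halves, check the dividing strip) achieves O(n log n).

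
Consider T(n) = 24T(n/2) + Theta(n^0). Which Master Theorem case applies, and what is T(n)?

Master Theorem for T(n) = 24T(n/2) + O(n^0):

a = 24, b = 2, c = 0
log_b(a) = log_2(24) = 4.5850

Case 1: c = 0 < log_2(24) = 4.5850
T(n) = O(n^(log_2 24))

For T(n) = 24T(n/2) + O(n^0): log_2(24) = 4.5850. This is Case 1 of the Master Theorem (c < log_b(a), work dominated by leaves), giving O(n^(log_2 24)).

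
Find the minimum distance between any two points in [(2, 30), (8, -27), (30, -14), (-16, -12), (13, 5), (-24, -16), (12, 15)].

Computing all pairwise distances among 7 points:

d((2, 30), (8, -27)) = 57.3149
d((2, 30), (30, -14)) = 52.1536
d((2, 30), (-16, -12)) = 45.6946
d((2, 30), (13, 5)) = 27.313
d((2, 30), (-24, -16)) = 52.8394
d((2, 30), (12, 15)) = 18.0278
d((8, -27), (30, -14)) = 25.5539
d((8, -27), (-16, -12)) = 28.3019
d((8, -27), (13, 5)) = 32.3883
d((8, -27), (-24, -16)) = 33.8378
d((8, -27), (12, 15)) = 42.19
d((30, -14), (-16, -12)) = 46.0435
d((30, -14), (13, 5)) = 25.4951
d((30, -14), (-24, -16)) = 54.037
d((30, -14), (12, 15)) = 34.1321
d((-16, -12), (13, 5)) = 33.6155
d((-16, -12), (-24, -16)) = 8.9443 <-- minimum
d((-16, -12), (12, 15)) = 38.8973
d((13, 5), (-24, -16)) = 42.5441
d((13, 5), (12, 15)) = 10.0499
d((-24, -16), (12, 15)) = 47.5079

Closest pair: (-16, -12) and (-24, -16) with distance 8.9443

The closest pair is (-16, -12) and (-24, -16) with Euclidean distance 8.9443. For 7 points, brute-force pairwise comparison is shown above. For large n, the divide-and-conquer algorithm (sort by x, recurse on halves, check the dividing strip) achieves O(n log n).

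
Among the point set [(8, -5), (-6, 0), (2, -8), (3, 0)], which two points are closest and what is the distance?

Computing all pairwise distances among 4 points:

d((8, -5), (-6, 0)) = 14.8661
d((8, -5), (2, -8)) = 6.7082 <-- minimum
d((8, -5), (3, 0)) = 7.0711
d((-6, 0), (2, -8)) = 11.3137
d((-6, 0), (3, 0)) = 9.0
d((2, -8), (3, 0)) = 8.0623

Closest pair: (8, -5) and (2, -8) with distance 6.7082

The closest pair is (8, -5) and (2, -8) with Euclidean distance 6.7082. For 4 points, brute-force pairwise comparison is shown above. For large n, the divide-and-conquer algorithm (sort by x, recurse on halves, check the dividing strip) achieves O(n log n).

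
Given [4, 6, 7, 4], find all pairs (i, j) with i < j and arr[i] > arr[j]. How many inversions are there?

Finding inversions in [4, 6, 7, 4]:

(1, 3): arr[1]=6 > arr[3]=4
(2, 3): arr[2]=7 > arr[3]=4

Total inversions: 2

The array has 2 inversion(s): (1,3), (2,3). Each pair (i,j) satisfies i < j and arr[i] > arr[j].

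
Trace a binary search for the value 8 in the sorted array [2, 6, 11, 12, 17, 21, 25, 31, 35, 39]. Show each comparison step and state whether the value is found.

Binary search for 8 in [2, 6, 11, 12, 17, 21, 25, 31, 35, 39]:

lo=0, hi=9, mid=4, arr[mid]=17 -> 17 > 8, search left half
lo=0, hi=3, mid=1, arr[mid]=6 -> 6 < 8, search right half
lo=2, hi=3, mid=2, arr[mid]=11 -> 11 > 8, search left half
lo=2 > hi=1, target 8 not found

Binary search determines that 8 is not in the array after 3 comparisons. The search space was exhausted without finding the target.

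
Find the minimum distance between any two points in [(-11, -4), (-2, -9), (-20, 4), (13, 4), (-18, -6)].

Computing all pairwise distances among 5 points:

d((-11, -4), (-2, -9)) = 10.2956
d((-11, -4), (-20, 4)) = 12.0416
d((-11, -4), (13, 4)) = 25.2982
d((-11, -4), (-18, -6)) = 7.2801 <-- minimum
d((-2, -9), (-20, 4)) = 22.2036
d((-2, -9), (13, 4)) = 19.8494
d((-2, -9), (-18, -6)) = 16.2788
d((-20, 4), (13, 4)) = 33.0
d((-20, 4), (-18, -6)) = 10.198
d((13, 4), (-18, -6)) = 32.573

Closest pair: (-11, -4) and (-18, -6) with distance 7.2801

The closest pair is (-11, -4) and (-18, -6) with Euclidean distance 7.2801. For 5 points, brute-force pairwise comparison is shown above. For large n, the divide-and-conquer algorithm (sort by x, recurse on halves, check the dividing strip) achieves O(n log n).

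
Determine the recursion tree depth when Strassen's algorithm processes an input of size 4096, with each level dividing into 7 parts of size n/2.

For divide and conquer with division factor 2:

Problem sizes at each level:
Level 0: 4096
Level 1: 2048
Level 2: 1024
Level 3: 512
Level 4: 256
Level 5: 128
Level 6: 64
Level 7: 32
Level 8: 16
Level 9: 8
Level 10: 4
Level 11: 2
Level 12: 1

The root is level 0 and the size-1 base case is level 12 (the tree spans levels 0 through 12, i.e. 13 levels counting the root), so the depth is the number of divisions: log_2(4096) = 12

The recursion tree depth is log_2(4096) = 12. At each level, the problem size is divided by 2, so it takes 12 divisions to reduce to a base case of size 1. The algorithm makes 7 recursive calls at each level.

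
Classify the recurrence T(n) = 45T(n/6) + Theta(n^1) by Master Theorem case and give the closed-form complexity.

Master Theorem for T(n) = 45T(n/6) + O(n^1):

a = 45, b = 6, c = 1
log_b(a) = log_6(45) = 2.1245

Case 1: c = 1 < log_6(45) = 2.1245
T(n) = O(n^(log_6 45))

For T(n) = 45T(n/6) + O(n^1): log_6(45) = 2.1245. This is Case 1 of the Master Theorem (c < log_b(a), work dominated by leaves), giving O(n^(log_6 45)).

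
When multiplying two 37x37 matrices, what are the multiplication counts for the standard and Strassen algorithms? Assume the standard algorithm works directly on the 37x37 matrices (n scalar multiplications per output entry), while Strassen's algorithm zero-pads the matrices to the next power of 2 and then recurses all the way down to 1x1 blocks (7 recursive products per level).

Matrix multiplication for 37x37 matrices:

Strassen's algorithm requires power-of-2 dimensions. Pad 37x37 to 64x64 (next power of 2).

Standard algorithm: 37^3 = 50653 multiplications
Strassen's algorithm: 7^(log2(64)) = 7^6 = 117649 multiplications
Difference: 50653 - 117649 = -66996 (Strassen uses MORE here due to padding overhead — for small or just-over-power-of-2 n, padding can outweigh the per-level savings)

Standard: 50653 multiplications (37^3). Strassen: 117649 multiplications (7^6, after padding to 64x64). Strassen reduces 8 recursive multiplications to 7 at each level.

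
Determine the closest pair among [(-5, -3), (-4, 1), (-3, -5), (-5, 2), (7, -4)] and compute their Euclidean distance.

Computing all pairwise distances among 5 points:

d((-5, -3), (-4, 1)) = 4.1231
d((-5, -3), (-3, -5)) = 2.8284
d((-5, -3), (-5, 2)) = 5.0
d((-5, -3), (7, -4)) = 12.0416
d((-4, 1), (-3, -5)) = 6.0828
d((-4, 1), (-5, 2)) = 1.4142 <-- minimum
d((-4, 1), (7, -4)) = 12.083
d((-3, -5), (-5, 2)) = 7.2801
d((-3, -5), (7, -4)) = 10.0499
d((-5, 2), (7, -4)) = 13.4164

Closest pair: (-4, 1) and (-5, 2) with distance 1.4142

The closest pair is (-4, 1) and (-5, 2) with Euclidean distance 1.4142. For 5 points, brute-force pairwise comparison is shown above. For large n, the divide-and-conquer algorithm (sort by x, recurse on halves, check the dividing strip) achieves O(n log n).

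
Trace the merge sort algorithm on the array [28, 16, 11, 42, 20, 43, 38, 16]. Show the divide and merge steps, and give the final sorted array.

Merge sort trace:

Split: [28, 16, 11, 42, 20, 43, 38, 16] -> [28, 16, 11, 42] and [20, 43, 38, 16]
  Split: [28, 16, 11, 42] -> [28, 16] and [11, 42]
    Split: [28, 16] -> [28] and [16]
    Merge: [28] + [16] -> [16, 28]
    Split: [11, 42] -> [11] and [42]
    Merge: [11] + [42] -> [11, 42]
  Merge: [16, 28] + [11, 42] -> [11, 16, 28, 42]
  Split: [20, 43, 38, 16] -> [20, 43] and [38, 16]
    Split: [20, 43] -> [20] and [43]
    Merge: [20] + [43] -> [20, 43]
    Split: [38, 16] -> [38] and [16]
    Merge: [38] + [16] -> [16, 38]
  Merge: [20, 43] + [16, 38] -> [16, 20, 38, 43]
Merge: [11, 16, 28, 42] + [16, 20, 38, 43] -> [11, 16, 16, 20, 28, 38, 42, 43]

Final sorted array: [11, 16, 16, 20, 28, 38, 42, 43]

The merge sort proceeds by recursively splitting the array and merging sorted halves.
After all merges, the sorted array is [11, 16, 16, 20, 28, 38, 42, 43].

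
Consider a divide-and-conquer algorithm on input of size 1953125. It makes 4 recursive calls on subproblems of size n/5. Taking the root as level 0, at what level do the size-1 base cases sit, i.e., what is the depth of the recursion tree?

For divide and conquer with division factor 5:

Problem sizes at each level:
Level 0: 1953125
Level 1: 390625
Level 2: 78125
Level 3: 15625
Level 4: 3125
Level 5: 625
Level 6: 125
Level 7: 25
Level 8: 5
Level 9: 1

The root is level 0 and the size-1 base case is level 9 (the tree spans levels 0 through 9, i.e. 10 levels counting the root), so the depth is the number of divisions: log_5(1953125) = 9

The recursion tree depth is log_5(1953125) = 9. At each level, the problem size is divided by 5, so it takes 9 divisions to reduce to a base case of size 1. The algorithm makes 4 recursive calls at each level.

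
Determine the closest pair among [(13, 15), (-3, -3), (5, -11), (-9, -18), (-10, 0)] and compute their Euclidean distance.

Computing all pairwise distances among 5 points:

d((13, 15), (-3, -3)) = 24.0832
d((13, 15), (5, -11)) = 27.2029
d((13, 15), (-9, -18)) = 39.6611
d((13, 15), (-10, 0)) = 27.4591
d((-3, -3), (5, -11)) = 11.3137
d((-3, -3), (-9, -18)) = 16.1555
d((-3, -3), (-10, 0)) = 7.6158 <-- minimum
d((5, -11), (-9, -18)) = 15.6525
d((5, -11), (-10, 0)) = 18.6011
d((-9, -18), (-10, 0)) = 18.0278

Closest pair: (-3, -3) and (-10, 0) with distance 7.6158

The closest pair is (-3, -3) and (-10, 0) with Euclidean distance 7.6158. For 5 points, brute-force pairwise comparison is shown above. For large n, the divide-and-conquer algorithm (sort by x, recurse on halves, check the dividing strip) achieves O(n log n).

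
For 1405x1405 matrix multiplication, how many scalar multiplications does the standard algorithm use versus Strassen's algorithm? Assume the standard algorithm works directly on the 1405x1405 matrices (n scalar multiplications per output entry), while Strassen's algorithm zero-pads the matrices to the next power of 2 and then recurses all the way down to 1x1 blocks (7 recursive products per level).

Matrix multiplication for 1405x1405 matrices:

Strassen's algorithm requires power-of-2 dimensions. Pad 1405x1405 to 2048x2048 (next power of 2).

Standard algorithm: 1405^3 = 2773505125 multiplications
Strassen's algorithm: 7^(log2(2048)) = 7^11 = 1977326743 multiplications
Savings: 2773505125 - 1977326743 = 796178382 multiplications

Standard: 2773505125 multiplications (1405^3). Strassen: 1977326743 multiplications (7^11, after padding to 2048x2048). Strassen reduces 8 recursive multiplications to 7 at each level.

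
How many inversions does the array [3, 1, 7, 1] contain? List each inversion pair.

Finding inversions in [3, 1, 7, 1]:

(0, 1): arr[0]=3 > arr[1]=1
(0, 3): arr[0]=3 > arr[3]=1
(2, 3): arr[2]=7 > arr[3]=1

Total inversions: 3

The array has 3 inversion(s): (0,1), (0,3), (2,3). Each pair (i,j) satisfies i < j and arr[i] > arr[j].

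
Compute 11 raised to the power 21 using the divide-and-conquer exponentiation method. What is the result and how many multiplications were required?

Computing 11^21 by squaring (build up from 11^1; each line after the first costs one multiplication):

11^1 = 11
11^2 = (11^1)^2 = 11^2 = 121
11^4 = (11^2)^2 = 121^2 = 14641
11^5 = 11 * 11^4 = 11 * 14641 = 161051
11^10 = (11^5)^2 = 161051^2 = 25937424601
11^20 = (11^10)^2 = 25937424601^2 = 672749994932560009201
11^21 = 11 * 11^20 = 11 * 672749994932560009201 = 7400249944258160101211

Result: 7400249944258160101211
Multiplications needed: 6 (6 lines after 11^1)

11^21 = 7400249944258160101211. Using exponentiation by squaring, this requires 6 multiplications. The key idea: if the exponent is even, square the half-power; if odd, multiply by the base once.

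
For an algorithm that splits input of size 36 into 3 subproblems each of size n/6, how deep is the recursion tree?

For divide and conquer with division factor 6:

Problem sizes at each level:
Level 0: 36
Level 1: 6
Level 2: 1

The root is level 0 and the size-1 base case is level 2 (the tree spans levels 0 through 2, i.e. 3 levels counting the root), so the depth is the number of divisions: log_6(36) = 2

The recursion tree depth is log_6(36) = 2. At each level, the problem size is divided by 6, so it takes 2 divisions to reduce to a base case of size 1. The algorithm makes 3 recursive calls at each level.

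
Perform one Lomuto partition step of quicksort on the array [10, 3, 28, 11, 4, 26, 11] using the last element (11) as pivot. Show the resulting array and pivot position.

Lomuto partition with pivot = 11:

Initial array: [10, 3, 28, 11, 4, 26, 11]

arr[0]=10 <= 11: swap with position 0, array becomes [10, 3, 28, 11, 4, 26, 11]
arr[1]=3 <= 11: swap with position 1, array becomes [10, 3, 28, 11, 4, 26, 11]
arr[2]=28 > 11: no swap
arr[3]=11 <= 11: swap with position 2, array becomes [10, 3, 11, 28, 4, 26, 11]
arr[4]=4 <= 11: swap with position 3, array becomes [10, 3, 11, 4, 28, 26, 11]
arr[5]=26 > 11: no swap

Place pivot at position 4: [10, 3, 11, 4, 11, 26, 28]
Pivot position: 4

After partitioning with pivot 11, the array becomes [10, 3, 11, 4, 11, 26, 28]. The pivot is placed at index 4. All elements to the left of the pivot are <= 11, and all elements to the right are > 11.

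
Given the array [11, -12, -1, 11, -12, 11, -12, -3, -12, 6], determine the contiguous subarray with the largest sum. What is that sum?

Using Kadane's algorithm on [11, -12, -1, 11, -12, 11, -12, -3, -12, 6]:

Scanning through the array:
Position 1 (value -12): max_ending_here = -1, max_so_far = 11
Position 2 (value -1): max_ending_here = -1, max_so_far = 11
Position 3 (value 11): max_ending_here = 11, max_so_far = 11
Position 4 (value -12): max_ending_here = -1, max_so_far = 11
Position 5 (value 11): max_ending_here = 11, max_so_far = 11
Position 6 (value -12): max_ending_here = -1, max_so_far = 11
Position 7 (value -3): max_ending_here = -3, max_so_far = 11
Position 8 (value -12): max_ending_here = -12, max_so_far = 11
Position 9 (value 6): max_ending_here = 6, max_so_far = 11

Maximum subarray: [11]
Maximum sum: 11

The maximum subarray is [11] with sum 11. This subarray runs from index 0 to index 0.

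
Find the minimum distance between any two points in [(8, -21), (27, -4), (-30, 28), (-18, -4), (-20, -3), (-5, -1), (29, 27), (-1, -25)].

Computing all pairwise distances among 8 points:

d((8, -21), (27, -4)) = 25.4951
d((8, -21), (-30, 28)) = 62.0081
d((8, -21), (-18, -4)) = 31.0644
d((8, -21), (-20, -3)) = 33.2866
d((8, -21), (-5, -1)) = 23.8537
d((8, -21), (29, 27)) = 52.3927
d((8, -21), (-1, -25)) = 9.8489
d((27, -4), (-30, 28)) = 65.3682
d((27, -4), (-18, -4)) = 45.0
d((27, -4), (-20, -3)) = 47.0106
d((27, -4), (-5, -1)) = 32.1403
d((27, -4), (29, 27)) = 31.0644
d((27, -4), (-1, -25)) = 35.0
d((-30, 28), (-18, -4)) = 34.176
d((-30, 28), (-20, -3)) = 32.573
d((-30, 28), (-5, -1)) = 38.2884
d((-30, 28), (29, 27)) = 59.0085
d((-30, 28), (-1, -25)) = 60.4152
d((-18, -4), (-20, -3)) = 2.2361 <-- minimum
d((-18, -4), (-5, -1)) = 13.3417
d((-18, -4), (29, 27)) = 56.3028
d((-18, -4), (-1, -25)) = 27.0185
d((-20, -3), (-5, -1)) = 15.1327
d((-20, -3), (29, 27)) = 57.4543
d((-20, -3), (-1, -25)) = 29.0689
d((-5, -1), (29, 27)) = 44.0454
d((-5, -1), (-1, -25)) = 24.3311
d((29, 27), (-1, -25)) = 60.0333

Closest pair: (-18, -4) and (-20, -3) with distance 2.2361

The closest pair is (-18, -4) and (-20, -3) with Euclidean distance 2.2361. For 8 points, brute-force pairwise comparison is shown above. For large n, the divide-and-conquer algorithm (sort by x, recurse on halves, check the dividing strip) achieves O(n log n).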